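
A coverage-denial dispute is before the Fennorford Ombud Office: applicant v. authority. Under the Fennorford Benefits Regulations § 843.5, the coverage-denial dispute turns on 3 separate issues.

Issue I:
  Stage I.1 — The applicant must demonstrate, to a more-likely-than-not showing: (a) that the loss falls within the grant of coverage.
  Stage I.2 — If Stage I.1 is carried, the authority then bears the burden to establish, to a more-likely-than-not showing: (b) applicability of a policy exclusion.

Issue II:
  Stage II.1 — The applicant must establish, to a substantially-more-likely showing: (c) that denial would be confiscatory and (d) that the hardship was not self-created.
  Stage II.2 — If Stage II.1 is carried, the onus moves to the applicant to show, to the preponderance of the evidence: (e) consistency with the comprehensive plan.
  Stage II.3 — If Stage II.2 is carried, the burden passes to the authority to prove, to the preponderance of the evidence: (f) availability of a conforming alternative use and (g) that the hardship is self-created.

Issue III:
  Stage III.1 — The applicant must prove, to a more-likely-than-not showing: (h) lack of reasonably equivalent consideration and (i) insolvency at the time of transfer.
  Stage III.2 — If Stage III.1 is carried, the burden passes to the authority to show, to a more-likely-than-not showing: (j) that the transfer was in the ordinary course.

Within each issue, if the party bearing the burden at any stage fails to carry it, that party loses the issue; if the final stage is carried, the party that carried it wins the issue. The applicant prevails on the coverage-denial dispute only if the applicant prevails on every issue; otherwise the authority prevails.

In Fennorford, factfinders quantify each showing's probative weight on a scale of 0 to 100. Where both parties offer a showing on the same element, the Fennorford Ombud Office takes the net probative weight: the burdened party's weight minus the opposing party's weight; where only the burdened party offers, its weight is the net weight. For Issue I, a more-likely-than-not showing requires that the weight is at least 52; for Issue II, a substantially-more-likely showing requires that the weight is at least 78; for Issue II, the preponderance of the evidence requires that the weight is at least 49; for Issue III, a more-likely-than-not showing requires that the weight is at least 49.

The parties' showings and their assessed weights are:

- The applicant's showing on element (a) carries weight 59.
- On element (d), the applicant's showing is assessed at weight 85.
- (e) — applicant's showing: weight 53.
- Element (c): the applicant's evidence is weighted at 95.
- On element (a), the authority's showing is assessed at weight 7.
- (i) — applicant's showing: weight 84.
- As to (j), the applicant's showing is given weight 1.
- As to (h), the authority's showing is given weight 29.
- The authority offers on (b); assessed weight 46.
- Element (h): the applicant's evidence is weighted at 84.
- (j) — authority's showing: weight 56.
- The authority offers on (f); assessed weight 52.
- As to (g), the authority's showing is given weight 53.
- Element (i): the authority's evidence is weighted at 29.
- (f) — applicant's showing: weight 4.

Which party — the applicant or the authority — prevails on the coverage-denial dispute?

authority

— Issue I —
At Stage I.1 the applicant must meet a more-likely-than-not showing (weight is at least 52): on (a) the weight is 59 less the opposing 7 gives net 52, which does reach 52, so (a) meets the standard.
  All elements met. The burden passes to the authority.
At Stage I.2 the authority must meet a more-likely-than-not showing (weight is at least 52): on (b) the weight is 46, which does not reach 52, so (b) does not meet the standard.
  Not every element is met, so the authority fails to carry Stage I.2.
So the applicant prevails on this issue.
— Issue II —
At Stage II.1 the applicant must meet a substantially-more-likely showing (weight is at least 78): on (c) the weight is 95, ≥ 78, so (c) meets the standard; on (d) the weight is 85, which does reach 78, so (d) meets the standard.
  All elements met. The applicant retains the burden for Stage II.2.
At Stage II.2 the applicant must meet the preponderance of the evidence (weight is at least 49): on (e) the weight is 53, which does reach 49, so (e) meets the standard.
  The applicant carries Stage II.2; the authority now bears the burden.
At Stage II.3 the authority must meet the preponderance of the evidence (weight is at least 49): on (f) the weight is 52 less the opposing 4 gives net 48, < 49, so (f) does not meet the standard; on (g) the weight is 53, which does reach 49, so (g) meets the standard.
  Stage II.3 not carried; the authority fails its burden.
So the applicant prevails on this issue.
— Issue III —
At Stage III.1 the applicant must meet a more-likely-than-not showing (weight is at least 49): on (h) the weight is 84 less the opposing 29 gives net 55, which does reach 49, so (h) meets the standard; on (i) the weight is 84 less the opposing 29 gives net 55, which does reach 49, so (i) meets the standard.
  All elements met. The burden passes to the authority.
At Stage III.2 the authority must meet a more-likely-than-not showing (weight is at least 49): on (j) the weight is 56 less the opposing 1 gives net 55, which does reach 49, so (j) meets the standard.
  All elements met at the final stage.
With every stage satisfied, the authority prevails on this issue.
Per-issue: Issue I → applicant; Issue II → applicant; Issue III → authority. The applicant must prevail on every issue; overall, the authority prevails.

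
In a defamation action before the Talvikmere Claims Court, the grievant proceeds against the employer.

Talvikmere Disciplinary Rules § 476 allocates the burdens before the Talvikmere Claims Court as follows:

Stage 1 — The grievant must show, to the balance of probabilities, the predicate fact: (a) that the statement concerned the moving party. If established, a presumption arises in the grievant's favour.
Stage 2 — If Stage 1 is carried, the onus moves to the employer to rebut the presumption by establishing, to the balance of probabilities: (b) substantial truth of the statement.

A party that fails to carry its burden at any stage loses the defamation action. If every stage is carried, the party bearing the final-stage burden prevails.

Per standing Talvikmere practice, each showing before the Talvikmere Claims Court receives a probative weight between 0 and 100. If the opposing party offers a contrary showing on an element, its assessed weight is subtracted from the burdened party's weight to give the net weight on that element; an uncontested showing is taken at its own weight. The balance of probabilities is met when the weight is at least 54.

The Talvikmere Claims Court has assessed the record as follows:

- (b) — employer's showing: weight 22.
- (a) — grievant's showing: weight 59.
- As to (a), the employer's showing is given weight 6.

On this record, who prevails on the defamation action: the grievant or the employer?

Stage 1 (grievant, the balance of probabilities, weight is at least 54): (a) net 59−6=53 < 54 — fails.
  Not every element is met, so the grievant fails to carry Stage 1.
So the employer prevails.

employer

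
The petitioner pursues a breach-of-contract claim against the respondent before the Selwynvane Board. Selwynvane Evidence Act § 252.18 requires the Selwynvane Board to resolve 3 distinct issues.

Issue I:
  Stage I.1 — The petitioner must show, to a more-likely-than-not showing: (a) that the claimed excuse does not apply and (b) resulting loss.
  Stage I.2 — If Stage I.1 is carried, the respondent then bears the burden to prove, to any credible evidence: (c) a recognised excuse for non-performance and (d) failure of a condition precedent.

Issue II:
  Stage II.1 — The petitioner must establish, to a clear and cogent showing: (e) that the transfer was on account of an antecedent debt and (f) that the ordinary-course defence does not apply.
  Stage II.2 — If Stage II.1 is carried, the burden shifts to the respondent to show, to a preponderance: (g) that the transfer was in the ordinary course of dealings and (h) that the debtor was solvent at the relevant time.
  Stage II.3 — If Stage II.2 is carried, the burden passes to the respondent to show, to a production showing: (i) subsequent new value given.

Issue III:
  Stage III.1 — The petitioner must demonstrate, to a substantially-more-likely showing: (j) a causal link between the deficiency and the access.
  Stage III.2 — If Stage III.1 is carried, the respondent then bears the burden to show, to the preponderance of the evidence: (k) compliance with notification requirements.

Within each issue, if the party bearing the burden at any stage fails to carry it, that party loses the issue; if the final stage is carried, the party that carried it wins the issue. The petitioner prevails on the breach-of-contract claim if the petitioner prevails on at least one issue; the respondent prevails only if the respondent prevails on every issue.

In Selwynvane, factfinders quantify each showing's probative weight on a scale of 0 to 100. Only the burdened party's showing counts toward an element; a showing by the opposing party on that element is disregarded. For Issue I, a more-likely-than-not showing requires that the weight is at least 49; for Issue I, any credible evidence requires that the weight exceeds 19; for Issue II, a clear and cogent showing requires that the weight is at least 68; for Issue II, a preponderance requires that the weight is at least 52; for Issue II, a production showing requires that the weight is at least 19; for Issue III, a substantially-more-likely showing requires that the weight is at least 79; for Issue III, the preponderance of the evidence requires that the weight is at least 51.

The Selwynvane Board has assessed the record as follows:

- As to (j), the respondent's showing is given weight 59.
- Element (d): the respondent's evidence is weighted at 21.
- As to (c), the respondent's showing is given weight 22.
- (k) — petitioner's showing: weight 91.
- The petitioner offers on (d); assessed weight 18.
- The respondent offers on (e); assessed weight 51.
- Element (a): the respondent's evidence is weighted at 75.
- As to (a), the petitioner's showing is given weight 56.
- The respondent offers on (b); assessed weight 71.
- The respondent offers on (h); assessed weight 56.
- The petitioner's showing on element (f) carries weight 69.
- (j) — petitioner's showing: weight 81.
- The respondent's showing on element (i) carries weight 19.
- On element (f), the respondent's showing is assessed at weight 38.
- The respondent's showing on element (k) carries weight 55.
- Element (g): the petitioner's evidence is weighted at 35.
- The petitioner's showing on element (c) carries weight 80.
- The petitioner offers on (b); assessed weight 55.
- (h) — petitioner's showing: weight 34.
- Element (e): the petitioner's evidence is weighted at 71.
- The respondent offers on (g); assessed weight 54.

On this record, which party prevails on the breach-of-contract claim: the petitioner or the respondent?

— Issue I —
Stage I.1 — burden on petitioner; standard: a more-likely-than-not showing (weight is at least 49).
    (a): 56 (respondent's 75 disregarded) ≥ 49 [met]
    (b): 55 (respondent's 71 disregarded) ≥ 49 [met]
  Stage I.1 carried; the burden shifts to the respondent.
Stage I.2 — burden on respondent; standard: any credible evidence (weight exceeds 19).
    (c): 22 (petitioner's 80 disregarded) > 19 [met]
    (d): 21 (petitioner's 18 disregarded) > 19 [met]
  Stage I.2 carried; the final stage is satisfied.
All stages carried — the respondent prevails on this issue.
— Issue II —
Stage II.1 — burden on petitioner; standard: a clear and cogent showing (weight is at least 68).
    (e): 71 (respondent's 51 disregarded) ≥ 68 [met]
    (f): 69 (respondent's 38 disregarded) ≥ 68 [met]
  The petitioner carries Stage II.1; the respondent now bears the burden.
Stage II.2 — burden on respondent; standard: a preponderance (weight is at least 52).
    (g): 54 (petitioner's 35 disregarded) ≥ 52 [met]
    (h): 56 (petitioner's 34 disregarded) ≥ 52 [met]
  Stage II.2 is satisfied; the respondent continues to bear the burden.
Stage II.3 — burden on respondent; standard: a production showing (weight is at least 19).
    (i): 19 ≥ 19 [met]
  Stage II.3 carried; the final stage is satisfied.
Every stage carried; the respondent prevails on this issue.
— Issue III —
Stage III.1 (petitioner, a substantially-more-likely showing, weight is at least 79): (j) 81 (respondent's 59 disregarded) ≥ 79 — meets.
  Stage III.1 is satisfied; the onus moves to the respondent.
Stage III.2 (respondent, the preponderance of the evidence, weight is at least 51): (k) 55 (petitioner's 91 disregarded) ≥ 51 — meets.
  All elements met at the final stage.
All stages carried — the respondent prevails on this issue.
Per-issue: Issue I → respondent; Issue II → respondent; Issue III → respondent. The petitioner must prevail on at least one issue; overall, the respondent prevails.

respondent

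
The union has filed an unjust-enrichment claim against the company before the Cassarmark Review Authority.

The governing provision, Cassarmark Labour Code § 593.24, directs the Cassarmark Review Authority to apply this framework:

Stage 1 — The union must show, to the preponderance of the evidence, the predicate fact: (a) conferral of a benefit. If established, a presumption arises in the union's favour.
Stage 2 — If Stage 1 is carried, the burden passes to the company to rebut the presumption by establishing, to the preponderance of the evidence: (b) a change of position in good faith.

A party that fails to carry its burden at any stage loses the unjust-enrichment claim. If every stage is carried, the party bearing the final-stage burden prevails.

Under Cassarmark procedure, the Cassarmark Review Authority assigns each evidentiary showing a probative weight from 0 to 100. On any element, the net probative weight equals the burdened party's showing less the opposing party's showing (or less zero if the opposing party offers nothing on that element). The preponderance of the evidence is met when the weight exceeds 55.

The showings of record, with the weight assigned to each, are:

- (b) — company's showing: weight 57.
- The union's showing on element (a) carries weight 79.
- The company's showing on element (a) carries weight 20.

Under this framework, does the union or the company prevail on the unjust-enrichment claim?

At Stage 1 the union must meet the preponderance of the evidence (weight exceeds 55): on (a) the weight is 79 less the opposing 20 gives net 59, > 55, so (a) meets the standard.
  Stage 1 carried; the burden shifts to the company.
At Stage 2 the company must meet the preponderance of the evidence (weight exceeds 55): on (b) the weight is 57, which does exceed 55, so (b) meets the standard.
  Stage 2 carried; the final stage is satisfied.
With every stage satisfied, the company prevails.

company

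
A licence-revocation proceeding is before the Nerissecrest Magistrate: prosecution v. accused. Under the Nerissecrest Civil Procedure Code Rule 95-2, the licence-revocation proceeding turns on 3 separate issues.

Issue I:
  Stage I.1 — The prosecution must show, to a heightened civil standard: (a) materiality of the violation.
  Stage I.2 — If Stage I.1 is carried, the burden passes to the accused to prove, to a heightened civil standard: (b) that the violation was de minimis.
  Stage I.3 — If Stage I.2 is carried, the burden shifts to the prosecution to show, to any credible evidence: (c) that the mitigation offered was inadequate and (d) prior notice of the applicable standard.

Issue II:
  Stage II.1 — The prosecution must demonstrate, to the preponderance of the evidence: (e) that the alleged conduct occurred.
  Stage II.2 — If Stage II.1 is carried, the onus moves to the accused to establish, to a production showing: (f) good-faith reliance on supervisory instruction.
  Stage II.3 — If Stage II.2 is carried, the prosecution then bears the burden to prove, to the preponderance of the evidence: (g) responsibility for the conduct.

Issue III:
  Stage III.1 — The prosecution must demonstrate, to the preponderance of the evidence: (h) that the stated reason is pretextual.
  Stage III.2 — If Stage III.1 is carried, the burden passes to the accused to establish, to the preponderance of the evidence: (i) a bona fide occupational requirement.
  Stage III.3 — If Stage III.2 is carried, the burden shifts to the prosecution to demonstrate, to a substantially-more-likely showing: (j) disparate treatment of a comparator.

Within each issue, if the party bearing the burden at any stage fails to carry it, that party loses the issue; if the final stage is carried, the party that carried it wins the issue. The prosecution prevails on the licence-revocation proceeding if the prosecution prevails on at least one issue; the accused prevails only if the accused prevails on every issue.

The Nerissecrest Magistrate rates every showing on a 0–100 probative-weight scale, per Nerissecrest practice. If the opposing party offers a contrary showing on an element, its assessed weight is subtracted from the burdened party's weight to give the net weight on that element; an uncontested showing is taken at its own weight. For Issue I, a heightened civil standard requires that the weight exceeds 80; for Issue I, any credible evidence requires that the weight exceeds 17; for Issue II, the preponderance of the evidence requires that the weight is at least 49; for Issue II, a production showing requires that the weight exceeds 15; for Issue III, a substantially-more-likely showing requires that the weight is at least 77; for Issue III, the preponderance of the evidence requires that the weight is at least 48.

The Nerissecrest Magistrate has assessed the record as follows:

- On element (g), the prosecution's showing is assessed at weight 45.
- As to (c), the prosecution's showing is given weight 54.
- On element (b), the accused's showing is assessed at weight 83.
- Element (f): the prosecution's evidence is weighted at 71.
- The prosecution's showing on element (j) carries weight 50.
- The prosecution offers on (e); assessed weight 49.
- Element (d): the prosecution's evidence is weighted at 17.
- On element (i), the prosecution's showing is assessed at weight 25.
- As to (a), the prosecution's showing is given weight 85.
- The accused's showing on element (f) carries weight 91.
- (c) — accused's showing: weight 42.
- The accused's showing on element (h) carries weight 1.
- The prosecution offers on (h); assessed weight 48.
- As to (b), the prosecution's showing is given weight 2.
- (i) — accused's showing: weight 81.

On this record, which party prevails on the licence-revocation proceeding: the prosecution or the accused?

— Issue I —
At Stage I.1 the prosecution must meet a heightened civil standard (weight exceeds 80): on (a) the weight is 85, which does exceed 80, so (a) meets the standard.
  The prosecution carries Stage I.1; the accused now bears the burden.
At Stage I.2 the accused must meet a heightened civil standard (weight exceeds 80): on (b) the weight is 83 less the opposing 2 gives net 81, > 80, so (b) meets the standard.
  The accused carries Stage I.2; the prosecution now bears the burden.
At Stage I.3 the prosecution must meet any credible evidence (weight exceeds 17): on (c) the weight is 54 less the opposing 42 gives net 12, which does not exceed 17, so (c) does not meet the standard; on (d) the weight is 17, ≤ 17, so (d) does not meet the standard.
  Stage I.3 not carried; the prosecution fails its burden.
The accused prevails on this issue.
— Issue II —
Stage II.1 — burden on prosecution; standard: the preponderance of the evidence (weight is at least 49).
    (e): 49 ≥ 49 [met]
  Stage II.1 is satisfied; the onus moves to the accused.
Stage II.2 — burden on accused; standard: a production showing (weight exceeds 15).
    (f): 91 − 71 = 20 > 15 [met]
  Stage II.2 carried; the burden shifts to the prosecution.
Stage II.3 — burden on prosecution; standard: the preponderance of the evidence (weight is at least 49).
    (g): 45 < 49 [not met]
  Not every element is met, so the prosecution fails to carry Stage II.3.
The analysis ends at Stage II.3; the accused prevails on this issue.
— Issue III —
Stage III.1 — burden on prosecution; standard: the preponderance of the evidence (weight is at least 48).
    (h): 48 − 1 = 47 < 48 [not met]
  The prosecution does not carry Stage III.1.
The analysis ends at Stage III.1; the accused prevails on this issue.
Per-issue: Issue I → accused; Issue II → accused; Issue III → accused. The prosecution must prevail on at least one issue; overall, the accused prevails.

accused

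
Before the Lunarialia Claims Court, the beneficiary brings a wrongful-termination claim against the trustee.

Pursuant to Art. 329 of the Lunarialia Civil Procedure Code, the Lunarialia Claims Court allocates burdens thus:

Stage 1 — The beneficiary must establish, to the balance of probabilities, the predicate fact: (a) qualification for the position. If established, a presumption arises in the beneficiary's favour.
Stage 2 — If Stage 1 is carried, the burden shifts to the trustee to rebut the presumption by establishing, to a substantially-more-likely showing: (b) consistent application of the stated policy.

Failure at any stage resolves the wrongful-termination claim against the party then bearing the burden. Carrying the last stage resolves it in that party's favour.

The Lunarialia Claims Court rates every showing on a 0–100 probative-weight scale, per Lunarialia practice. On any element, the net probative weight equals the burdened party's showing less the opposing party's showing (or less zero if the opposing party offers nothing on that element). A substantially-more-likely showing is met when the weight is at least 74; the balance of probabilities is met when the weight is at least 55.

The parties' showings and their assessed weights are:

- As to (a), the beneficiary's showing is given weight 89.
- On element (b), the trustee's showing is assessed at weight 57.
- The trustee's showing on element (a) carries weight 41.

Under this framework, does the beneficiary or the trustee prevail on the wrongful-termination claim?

Stage 1 — burden on beneficiary; standard: the balance of probabilities (weight is at least 55).
    (a): 89 − 41 = 48 < 55 [not met]
  Stage 1 not carried; the beneficiary fails its burden.
The analysis ends at Stage 1; the trustee prevails.

trustee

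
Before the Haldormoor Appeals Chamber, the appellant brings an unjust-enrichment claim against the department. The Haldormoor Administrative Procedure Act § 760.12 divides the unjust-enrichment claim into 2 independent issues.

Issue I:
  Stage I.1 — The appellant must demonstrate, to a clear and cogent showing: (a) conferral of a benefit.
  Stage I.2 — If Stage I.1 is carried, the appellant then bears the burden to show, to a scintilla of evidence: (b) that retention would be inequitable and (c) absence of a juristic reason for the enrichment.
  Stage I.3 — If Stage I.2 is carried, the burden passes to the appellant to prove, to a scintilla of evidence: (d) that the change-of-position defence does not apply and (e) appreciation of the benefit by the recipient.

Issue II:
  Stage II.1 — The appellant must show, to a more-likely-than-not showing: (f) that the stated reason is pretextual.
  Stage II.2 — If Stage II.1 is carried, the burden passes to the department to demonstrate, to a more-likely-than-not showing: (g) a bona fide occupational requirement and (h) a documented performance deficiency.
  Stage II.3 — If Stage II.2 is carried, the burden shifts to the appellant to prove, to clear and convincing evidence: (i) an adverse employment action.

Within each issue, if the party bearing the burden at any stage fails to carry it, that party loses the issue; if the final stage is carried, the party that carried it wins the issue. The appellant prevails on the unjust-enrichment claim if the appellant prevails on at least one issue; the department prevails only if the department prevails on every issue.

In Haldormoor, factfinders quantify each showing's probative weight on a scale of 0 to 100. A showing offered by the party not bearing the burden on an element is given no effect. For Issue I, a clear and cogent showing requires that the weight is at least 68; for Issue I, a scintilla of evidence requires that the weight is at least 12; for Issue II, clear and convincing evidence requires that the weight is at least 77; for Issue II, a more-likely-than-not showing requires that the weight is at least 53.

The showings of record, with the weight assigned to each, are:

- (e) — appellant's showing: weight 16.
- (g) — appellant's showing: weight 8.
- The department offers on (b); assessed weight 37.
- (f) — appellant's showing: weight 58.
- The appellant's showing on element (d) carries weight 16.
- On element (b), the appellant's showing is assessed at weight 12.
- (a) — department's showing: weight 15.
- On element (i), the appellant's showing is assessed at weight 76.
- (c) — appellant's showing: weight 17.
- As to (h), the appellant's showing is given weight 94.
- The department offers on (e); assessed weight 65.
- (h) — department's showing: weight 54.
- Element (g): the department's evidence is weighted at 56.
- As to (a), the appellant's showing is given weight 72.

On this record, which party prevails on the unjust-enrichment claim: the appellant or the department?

— Issue I —
Stage I.1 (appellant, a clear and cogent showing, weight is at least 68): (a) 72 (department's 15 disregarded) ≥ 68 — meets.
  Stage I.1 is satisfied; the appellant continues to bear the burden.
Stage I.2 (appellant, a scintilla of evidence, weight is at least 12): (b) 12 (department's 37 disregarded) ≥ 12 — meets; (c) 17 ≥ 12 — meets.
  Stage I.2 carried; the burden remains with the appellant.
Stage I.3 (appellant, a scintilla of evidence, weight is at least 12): (d) 16 ≥ 12 — meets; (e) 16 (department's 65 disregarded) ≥ 12 — meets.
  All elements met at the final stage.
All stages carried — the appellant prevails on this issue.
— Issue II —
Stage II.1 (appellant, a more-likely-than-not showing, weight is at least 53): (f) 58 ≥ 53 — meets.
  Stage II.1 is satisfied; the onus moves to the department.
Stage II.2 (department, a more-likely-than-not showing, weight is at least 53): (g) 56 (appellant's 8 disregarded) ≥ 53 — meets; (h) 54 (appellant's 94 disregarded) ≥ 53 — meets.
  The department carries Stage II.2; the appellant now bears the burden.
Stage II.3 (appellant, clear and convincing evidence, weight is at least 77): (i) 76 < 77 — fails.
  Not every element is met, so the appellant fails to carry Stage II.3.
The analysis ends at Stage II.3; the department prevails on this issue.
Per-issue: Issue I → appellant; Issue II → department. The appellant must prevail on at least one issue; overall, the appellant prevails.

appellant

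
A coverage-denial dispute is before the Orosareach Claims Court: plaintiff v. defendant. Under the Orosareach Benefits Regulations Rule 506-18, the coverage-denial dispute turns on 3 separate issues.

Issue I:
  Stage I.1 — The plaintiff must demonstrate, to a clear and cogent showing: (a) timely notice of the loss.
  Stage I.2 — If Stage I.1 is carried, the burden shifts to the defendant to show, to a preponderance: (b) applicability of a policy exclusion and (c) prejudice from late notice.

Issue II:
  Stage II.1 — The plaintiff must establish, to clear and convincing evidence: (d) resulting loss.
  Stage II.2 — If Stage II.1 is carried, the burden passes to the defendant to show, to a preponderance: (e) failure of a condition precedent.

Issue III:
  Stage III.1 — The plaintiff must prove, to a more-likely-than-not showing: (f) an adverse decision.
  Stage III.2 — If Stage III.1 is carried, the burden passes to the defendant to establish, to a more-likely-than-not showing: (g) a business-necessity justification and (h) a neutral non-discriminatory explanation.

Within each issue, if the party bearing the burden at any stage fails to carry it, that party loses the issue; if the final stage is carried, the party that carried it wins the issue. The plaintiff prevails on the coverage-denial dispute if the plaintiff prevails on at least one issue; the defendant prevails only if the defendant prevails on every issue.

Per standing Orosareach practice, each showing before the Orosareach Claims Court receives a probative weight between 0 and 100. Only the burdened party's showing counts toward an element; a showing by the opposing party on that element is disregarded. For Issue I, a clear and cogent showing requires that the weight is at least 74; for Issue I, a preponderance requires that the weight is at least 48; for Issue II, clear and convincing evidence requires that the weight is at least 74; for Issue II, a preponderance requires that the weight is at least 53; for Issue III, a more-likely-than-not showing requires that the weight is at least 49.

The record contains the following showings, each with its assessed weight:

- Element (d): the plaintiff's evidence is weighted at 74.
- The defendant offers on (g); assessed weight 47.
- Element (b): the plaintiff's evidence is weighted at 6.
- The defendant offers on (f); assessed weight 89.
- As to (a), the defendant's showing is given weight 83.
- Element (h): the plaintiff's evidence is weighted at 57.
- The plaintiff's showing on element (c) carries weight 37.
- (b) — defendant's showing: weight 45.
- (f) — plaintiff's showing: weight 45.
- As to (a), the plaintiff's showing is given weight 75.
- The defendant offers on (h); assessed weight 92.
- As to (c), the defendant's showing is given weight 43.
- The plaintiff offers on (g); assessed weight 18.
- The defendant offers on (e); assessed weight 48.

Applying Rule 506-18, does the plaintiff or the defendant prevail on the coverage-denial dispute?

— Issue I —
At Stage I.1 the plaintiff must meet a clear and cogent showing (weight is at least 74): on (a) the weight is 75 (the defendant's 83 is given no effect), which does reach 74, so (a) meets the standard.
  Stage I.1 is satisfied; the onus moves to the defendant.
At Stage I.2 the defendant must meet a preponderance (weight is at least 48): on (b) the weight is 45 (the plaintiff's 6 is given no effect), which does not reach 48, so (b) does not meet the standard; on (c) the weight is 43 (the plaintiff's 37 is given no effect), which does not reach 48, so (c) does not meet the standard.
  Not every element is met, so the defendant fails to carry Stage I.2.
The analysis ends at Stage I.2; the plaintiff prevails on this issue.
— Issue II —
At Stage II.1 the plaintiff must meet clear and convincing evidence (weight is at least 74): on (d) the weight is 74, ≥ 74, so (d) meets the standard.
  Stage II.1 is satisfied; the onus moves to the defendant.
At Stage II.2 the defendant must meet a preponderance (weight is at least 53): on (e) the weight is 48, which does not reach 53, so (e) does not meet the standard.
  Not every element is met, so the defendant fails to carry Stage II.2.
The analysis ends at Stage II.2; the plaintiff prevails on this issue.
— Issue III —
Stage III.1 — burden on plaintiff; standard: a more-likely-than-not showing (weight is at least 49).
    (f): 45 (defendant's 89 disregarded) < 49 [not met]
  Stage III.1 not carried; the plaintiff fails its burden.
So the defendant prevails on this issue.
Per-issue: Issue I → plaintiff; Issue II → plaintiff; Issue III → defendant. The plaintiff must prevail on at least one issue; overall, the plaintiff prevails.

plaintiff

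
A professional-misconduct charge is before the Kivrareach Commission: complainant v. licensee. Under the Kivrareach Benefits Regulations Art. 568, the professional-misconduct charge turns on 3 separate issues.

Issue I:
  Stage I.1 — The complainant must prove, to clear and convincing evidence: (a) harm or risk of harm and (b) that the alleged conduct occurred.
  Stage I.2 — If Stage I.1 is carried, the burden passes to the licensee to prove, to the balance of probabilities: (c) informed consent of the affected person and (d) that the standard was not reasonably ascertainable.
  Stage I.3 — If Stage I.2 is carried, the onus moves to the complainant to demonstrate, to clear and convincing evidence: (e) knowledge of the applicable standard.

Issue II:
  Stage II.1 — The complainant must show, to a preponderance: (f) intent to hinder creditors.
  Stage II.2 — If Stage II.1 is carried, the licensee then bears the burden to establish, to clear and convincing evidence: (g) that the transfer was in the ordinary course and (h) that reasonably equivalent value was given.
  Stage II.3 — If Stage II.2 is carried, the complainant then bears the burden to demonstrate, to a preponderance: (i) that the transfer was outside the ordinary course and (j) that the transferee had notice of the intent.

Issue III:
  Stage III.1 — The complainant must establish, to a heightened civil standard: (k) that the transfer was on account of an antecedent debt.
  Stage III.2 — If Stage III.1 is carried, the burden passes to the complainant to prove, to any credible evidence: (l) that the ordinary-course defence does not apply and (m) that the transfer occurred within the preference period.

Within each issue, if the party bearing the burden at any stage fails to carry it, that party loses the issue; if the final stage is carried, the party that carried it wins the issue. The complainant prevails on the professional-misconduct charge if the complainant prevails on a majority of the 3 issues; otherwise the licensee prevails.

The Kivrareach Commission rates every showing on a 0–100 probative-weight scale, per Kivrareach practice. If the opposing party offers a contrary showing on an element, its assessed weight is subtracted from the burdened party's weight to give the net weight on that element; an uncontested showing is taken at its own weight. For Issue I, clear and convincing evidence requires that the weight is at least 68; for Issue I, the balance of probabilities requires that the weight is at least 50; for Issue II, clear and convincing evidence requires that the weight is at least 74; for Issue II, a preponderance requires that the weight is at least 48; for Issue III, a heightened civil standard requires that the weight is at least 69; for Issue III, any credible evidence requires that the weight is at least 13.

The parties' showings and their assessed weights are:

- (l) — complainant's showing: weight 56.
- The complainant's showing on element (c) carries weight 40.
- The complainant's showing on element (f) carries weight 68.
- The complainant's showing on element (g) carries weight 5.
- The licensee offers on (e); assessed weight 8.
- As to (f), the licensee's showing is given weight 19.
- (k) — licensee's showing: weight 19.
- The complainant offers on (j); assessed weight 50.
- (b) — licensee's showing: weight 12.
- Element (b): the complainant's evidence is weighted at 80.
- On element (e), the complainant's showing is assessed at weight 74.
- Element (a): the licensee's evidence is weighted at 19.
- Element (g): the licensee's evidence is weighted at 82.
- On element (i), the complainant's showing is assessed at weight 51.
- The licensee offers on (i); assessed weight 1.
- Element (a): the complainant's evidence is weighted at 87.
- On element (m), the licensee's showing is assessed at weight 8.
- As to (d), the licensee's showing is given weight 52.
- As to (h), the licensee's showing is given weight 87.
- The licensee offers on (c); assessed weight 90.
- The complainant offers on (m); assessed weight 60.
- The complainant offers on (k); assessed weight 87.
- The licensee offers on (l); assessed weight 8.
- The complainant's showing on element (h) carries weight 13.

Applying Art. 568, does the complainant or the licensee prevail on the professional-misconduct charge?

— Issue I —
At Stage I.1 the complainant must meet clear and convincing evidence (weight is at least 68): on (a) the weight is 87 less the opposing 19 gives net 68, ≥ 68, so (a) meets the standard; on (b) the weight is 80 less the opposing 12 gives net 68, which does reach 68, so (b) meets the standard.
  Stage I.1 is satisfied; the onus moves to the licensee.
At Stage I.2 the licensee must meet the balance of probabilities (weight is at least 50): on (c) the weight is 90 less the opposing 40 gives net 50, which does reach 50, so (c) meets the standard; on (d) the weight is 52, ≥ 50, so (d) meets the standard.
  Stage I.2 is satisfied; the onus moves to the complainant.
At Stage I.3 the complainant must meet clear and convincing evidence (weight is at least 68): on (e) the weight is 74 less the opposing 8 gives net 66, < 68, so (e) does not meet the standard.
  The complainant does not carry Stage I.3.
The licensee prevails on this issue.
— Issue II —
At Stage II.1 the complainant must meet a preponderance (weight is at least 48): on (f) the weight is 68 less the opposing 19 gives net 49, which does reach 48, so (f) meets the standard.
  Stage II.1 is satisfied; the onus moves to the licensee.
At Stage II.2 the licensee must meet clear and convincing evidence (weight is at least 74): on (g) the weight is 82 less the opposing 5 gives net 77, which does reach 74, so (g) meets the standard; on (h) the weight is 87 less the opposing 13 gives net 74, ≥ 74, so (h) meets the standard.
  Stage II.2 carried; the burden shifts to the complainant.
At Stage II.3 the complainant must meet a preponderance (weight is at least 48): on (i) the weight is 51 less the opposing 1 gives net 50, ≥ 48, so (i) meets the standard; on (j) the weight is 50, which does reach 48, so (j) meets the standard.
  All elements met at the final stage.
All stages carried — the complainant prevails on this issue.
— Issue III —
Stage III.1 (complainant, a heightened civil standard, weight is at least 69): (k) net 87−19=68 < 69 — fails.
  Not every element is met, so the complainant fails to carry Stage III.1.
So the licensee prevails on this issue.
Per-issue: Issue I → licensee; Issue II → complainant; Issue III → licensee. The complainant must prevail on a majority of issues; overall, the licensee prevails.

licensee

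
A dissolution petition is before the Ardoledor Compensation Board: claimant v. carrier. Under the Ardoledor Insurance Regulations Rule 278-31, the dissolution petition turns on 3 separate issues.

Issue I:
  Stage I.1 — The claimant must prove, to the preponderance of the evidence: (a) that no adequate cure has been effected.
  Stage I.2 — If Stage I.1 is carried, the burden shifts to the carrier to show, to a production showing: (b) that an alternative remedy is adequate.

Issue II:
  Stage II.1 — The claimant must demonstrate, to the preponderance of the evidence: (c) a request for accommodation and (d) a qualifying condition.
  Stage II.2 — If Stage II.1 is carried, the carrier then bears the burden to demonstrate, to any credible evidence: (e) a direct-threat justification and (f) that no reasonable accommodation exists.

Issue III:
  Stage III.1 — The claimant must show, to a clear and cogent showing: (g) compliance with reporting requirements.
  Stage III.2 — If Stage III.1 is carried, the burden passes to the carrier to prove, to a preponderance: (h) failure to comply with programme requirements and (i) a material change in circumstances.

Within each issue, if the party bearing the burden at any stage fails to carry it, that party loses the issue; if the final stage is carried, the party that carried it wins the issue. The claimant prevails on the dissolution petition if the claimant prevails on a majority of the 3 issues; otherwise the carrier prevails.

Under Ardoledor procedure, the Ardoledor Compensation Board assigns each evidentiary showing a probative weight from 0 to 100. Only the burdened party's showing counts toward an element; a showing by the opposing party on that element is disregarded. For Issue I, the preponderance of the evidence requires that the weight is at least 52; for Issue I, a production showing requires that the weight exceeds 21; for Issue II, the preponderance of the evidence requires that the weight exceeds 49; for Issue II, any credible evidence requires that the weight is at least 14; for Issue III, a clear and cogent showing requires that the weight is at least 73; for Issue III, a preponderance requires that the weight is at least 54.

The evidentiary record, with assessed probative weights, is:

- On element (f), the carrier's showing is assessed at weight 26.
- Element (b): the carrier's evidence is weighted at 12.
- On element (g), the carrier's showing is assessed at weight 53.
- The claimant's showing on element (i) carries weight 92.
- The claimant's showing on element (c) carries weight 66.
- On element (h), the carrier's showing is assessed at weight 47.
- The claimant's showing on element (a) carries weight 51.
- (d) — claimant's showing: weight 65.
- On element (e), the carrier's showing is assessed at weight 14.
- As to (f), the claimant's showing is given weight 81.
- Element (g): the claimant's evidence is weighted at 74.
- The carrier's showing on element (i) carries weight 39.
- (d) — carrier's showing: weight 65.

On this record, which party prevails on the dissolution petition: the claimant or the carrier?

— Issue I —
At Stage I.1 the claimant must meet the preponderance of the evidence (weight is at least 52): on (a) the weight is 51, < 52, so (a) does not meet the standard.
  Not every element is met, so the claimant fails to carry Stage I.1.
The analysis ends at Stage I.1; the carrier prevails on this issue.
— Issue II —
Stage II.1 — burden on claimant; standard: the preponderance of the evidence (weight exceeds 49).
    (c): 66 > 49 [met]
    (d): 65 (carrier's 65 disregarded) > 49 [met]
  Stage II.1 carried; the burden shifts to the carrier.
Stage II.2 — burden on carrier; standard: any credible evidence (weight is at least 14).
    (e): 14 ≥ 14 [met]
    (f): 26 (claimant's 81 disregarded) ≥ 14 [met]
  Stage II.2 carried; the final stage is satisfied.
With every stage satisfied, the carrier prevails on this issue.
— Issue III —
Stage III.1 — burden on claimant; standard: a clear and cogent showing (weight is at least 73).
    (g): 74 (carrier's 53 disregarded) ≥ 73 [met]
  Stage III.1 carried; the burden shifts to the carrier.
Stage III.2 — burden on carrier; standard: a preponderance (weight is at least 54).
    (h): 47 < 54 [not met]
    (i): 39 (claimant's 92 disregarded) < 54 [not met]
  The carrier does not carry Stage III.2.
So the claimant prevails on this issue.
Per-issue: Issue I → carrier; Issue II → carrier; Issue III → claimant. The claimant must prevail on a majority of issues; overall, the carrier prevails.

carrier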